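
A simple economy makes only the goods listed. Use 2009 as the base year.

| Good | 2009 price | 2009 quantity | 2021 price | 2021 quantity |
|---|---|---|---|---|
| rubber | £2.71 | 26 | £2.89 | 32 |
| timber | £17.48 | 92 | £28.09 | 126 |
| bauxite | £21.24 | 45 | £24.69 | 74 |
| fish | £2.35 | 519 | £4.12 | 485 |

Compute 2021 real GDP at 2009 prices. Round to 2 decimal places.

Real GDP 2021 = Σ (p_2009 × q_2021) = 2.71·32 + 17.48·126 + 21.24·74 + 2.35·485 = 5000.71.

£5000.71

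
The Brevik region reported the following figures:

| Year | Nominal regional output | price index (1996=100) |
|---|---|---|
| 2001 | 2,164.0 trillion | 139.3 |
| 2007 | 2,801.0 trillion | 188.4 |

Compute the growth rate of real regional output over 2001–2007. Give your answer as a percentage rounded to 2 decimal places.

Real regional output 2001 = 2164.0 / 1.393 = 1553.48.
Real regional output 2007 = 2801.0 / 1.884 = 1486.73.
Real growth = 1486.73 / 1553.48 − 1 = -0.0430.

-4.30%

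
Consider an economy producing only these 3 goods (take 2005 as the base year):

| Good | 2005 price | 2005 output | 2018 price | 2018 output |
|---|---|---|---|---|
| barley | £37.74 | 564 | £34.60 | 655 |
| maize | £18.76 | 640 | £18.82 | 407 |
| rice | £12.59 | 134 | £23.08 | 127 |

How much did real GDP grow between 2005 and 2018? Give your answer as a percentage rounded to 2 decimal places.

-2.93%

Real GDP 2005 = Nominal GDP 2005 = 37.74·564 + 18.76·640 + 12.59·134 = 34978.82.
Real GDP 2018 (at 2005 prices) = 37.74·655 + 18.76·407 + 12.59·127 = 33953.95.
Real growth = 33953.95/34978.82 − 1 = -0.0293.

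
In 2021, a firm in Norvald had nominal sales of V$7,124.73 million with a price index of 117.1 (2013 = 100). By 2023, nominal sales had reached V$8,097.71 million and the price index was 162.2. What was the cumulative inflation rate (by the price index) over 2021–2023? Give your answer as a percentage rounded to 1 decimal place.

Price-level change = 162.2 / 117.1 − 1 = 0.3851.

38.5%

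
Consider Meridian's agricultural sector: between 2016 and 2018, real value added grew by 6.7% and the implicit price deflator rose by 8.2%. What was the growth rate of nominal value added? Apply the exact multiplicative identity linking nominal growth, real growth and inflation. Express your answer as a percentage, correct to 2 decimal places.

15.45%

(1 + g_nom) = (1 + g_real)(1 + π) = 1.0670 × 1.0820 = 1.15449.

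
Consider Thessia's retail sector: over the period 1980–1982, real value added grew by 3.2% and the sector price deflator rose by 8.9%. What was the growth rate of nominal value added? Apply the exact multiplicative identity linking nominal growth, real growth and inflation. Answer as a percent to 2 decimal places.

(1 + g_nom) = (1 + g_real)(1 + π) = 1.0320 × 1.0890 = 1.12385.

12.38%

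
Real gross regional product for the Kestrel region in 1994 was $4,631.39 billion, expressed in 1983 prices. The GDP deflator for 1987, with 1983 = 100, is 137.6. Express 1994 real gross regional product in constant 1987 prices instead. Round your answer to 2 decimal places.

$6,372.79 billion

Real gross regional product in 1987 prices = Real gross regional product in 1983 prices × (P_1987/P_1983) = 4631.39 × 1.376 = 6372.79.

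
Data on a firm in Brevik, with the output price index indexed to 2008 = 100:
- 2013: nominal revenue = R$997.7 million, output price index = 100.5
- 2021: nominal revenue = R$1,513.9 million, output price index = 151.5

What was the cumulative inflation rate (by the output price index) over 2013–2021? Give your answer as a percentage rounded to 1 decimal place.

50.7%

Price-level change = 151.5 / 100.5 − 1 = 0.5075.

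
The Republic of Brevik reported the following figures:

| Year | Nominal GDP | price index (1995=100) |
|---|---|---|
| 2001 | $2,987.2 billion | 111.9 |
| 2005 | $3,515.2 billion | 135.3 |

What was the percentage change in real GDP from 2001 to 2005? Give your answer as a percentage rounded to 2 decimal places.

-2.68%

Deflate each year: 2001 → 2987.2/1.119 = 2669.53; 2005 → 3515.2/1.353 = 2598.08.
So real GDP changed by 2598.08/2669.53 − 1 = -0.0268, i.e. -2.68%.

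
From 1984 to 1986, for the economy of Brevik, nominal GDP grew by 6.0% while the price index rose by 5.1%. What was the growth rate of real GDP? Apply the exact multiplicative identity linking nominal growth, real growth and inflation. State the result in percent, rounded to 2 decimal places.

0.86%

(1 + g_nom) = (1 + g_real)(1 + π), so g_real = 1.0600 / 1.0510 − 1 = 0.00856.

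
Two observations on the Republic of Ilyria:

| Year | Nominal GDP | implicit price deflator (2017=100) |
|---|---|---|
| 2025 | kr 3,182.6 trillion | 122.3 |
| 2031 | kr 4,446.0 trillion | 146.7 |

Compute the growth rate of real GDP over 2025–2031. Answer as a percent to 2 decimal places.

16.46%

Real GDP 2025 = 3182.6 / 1.223 = 2602.29.
Real GDP 2031 = 4446.0 / 1.467 = 3030.67.
Real growth = 3030.67 / 2602.29 − 1 = 0.1646.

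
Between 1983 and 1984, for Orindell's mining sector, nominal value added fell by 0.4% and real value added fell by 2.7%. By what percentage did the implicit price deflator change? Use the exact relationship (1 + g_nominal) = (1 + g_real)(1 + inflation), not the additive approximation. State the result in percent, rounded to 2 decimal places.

(1 + g_nom) = (1 + g_real)(1 + π), so π = 0.9960 / 0.9730 − 1 = 0.02364.

2.36%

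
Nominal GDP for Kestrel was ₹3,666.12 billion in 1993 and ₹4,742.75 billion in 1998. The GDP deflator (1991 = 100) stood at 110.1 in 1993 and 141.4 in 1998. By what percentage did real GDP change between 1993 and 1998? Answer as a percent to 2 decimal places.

Real GDP 1993 = 3666.12 / 1.101 = 3329.81.
Real GDP 1998 = 4742.75 / 1.414 = 3354.14.
Real growth = 3354.14 / 3329.81 − 1 = 0.0073.

0.73%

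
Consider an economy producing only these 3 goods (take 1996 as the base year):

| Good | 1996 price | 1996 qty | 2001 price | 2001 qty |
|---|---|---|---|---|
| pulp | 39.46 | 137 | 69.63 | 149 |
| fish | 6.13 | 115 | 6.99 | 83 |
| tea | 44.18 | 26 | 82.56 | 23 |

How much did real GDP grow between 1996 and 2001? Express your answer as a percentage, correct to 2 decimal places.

1.99%

Real GDP 1996 = Nominal GDP 1996 = 39.46·137 + 6.13·115 + 44.18·26 = 7259.65.
Real GDP 2001 (at 1996 prices) = 39.46·149 + 6.13·83 + 44.18·23 = 7404.47.
Real growth = 7404.47/7259.65 − 1 = 0.0199.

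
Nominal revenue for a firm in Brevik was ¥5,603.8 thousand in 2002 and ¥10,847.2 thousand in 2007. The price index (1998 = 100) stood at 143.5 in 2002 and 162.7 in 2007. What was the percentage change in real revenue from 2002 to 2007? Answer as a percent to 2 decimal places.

Deflate each year: 2002 → 5603.8/1.435 = 3905.09; 2007 → 10847.2/1.627 = 6666.99.
So real revenue changed by 6666.99/3905.09 − 1 = 0.7073, i.e. 70.73%.

70.73%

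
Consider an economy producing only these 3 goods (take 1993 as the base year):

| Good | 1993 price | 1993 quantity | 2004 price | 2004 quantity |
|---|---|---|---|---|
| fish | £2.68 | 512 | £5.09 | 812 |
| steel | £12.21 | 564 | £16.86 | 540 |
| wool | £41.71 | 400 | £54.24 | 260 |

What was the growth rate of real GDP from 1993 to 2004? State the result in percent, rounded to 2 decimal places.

-21.36%

Real GDP 1993 = Nominal GDP 1993 = 2.68·512 + 12.21·564 + 41.71·400 = 24942.60.
Real GDP 2004 (at 1993 prices) = 2.68·812 + 12.21·540 + 41.71·260 = 19614.16.
Real growth = 19614.16/24942.60 − 1 = -0.2136.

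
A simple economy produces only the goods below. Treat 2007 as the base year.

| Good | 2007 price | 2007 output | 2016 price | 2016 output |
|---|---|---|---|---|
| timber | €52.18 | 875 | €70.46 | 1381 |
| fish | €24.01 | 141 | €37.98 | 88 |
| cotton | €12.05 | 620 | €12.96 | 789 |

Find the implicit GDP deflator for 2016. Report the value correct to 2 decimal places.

132.49

Nominal GDP 2016 = 70.46·1381 + 37.98·88 + 12.96·789 = 110872.94.
Real GDP 2016 (at 2007 prices) = 52.18·1381 + 24.01·88 + 12.05·789 = 83680.91.
Deflator = Nominal/Real × 100 = 110872.94/83680.91 × 100 = 132.495.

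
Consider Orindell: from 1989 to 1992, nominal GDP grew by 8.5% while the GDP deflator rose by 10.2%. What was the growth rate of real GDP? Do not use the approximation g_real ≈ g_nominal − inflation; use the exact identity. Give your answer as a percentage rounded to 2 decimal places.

-1.54%

(1 + g_nom) = (1 + g_real)(1 + π), so g_real = 1.0850 / 1.1020 − 1 = -0.01543.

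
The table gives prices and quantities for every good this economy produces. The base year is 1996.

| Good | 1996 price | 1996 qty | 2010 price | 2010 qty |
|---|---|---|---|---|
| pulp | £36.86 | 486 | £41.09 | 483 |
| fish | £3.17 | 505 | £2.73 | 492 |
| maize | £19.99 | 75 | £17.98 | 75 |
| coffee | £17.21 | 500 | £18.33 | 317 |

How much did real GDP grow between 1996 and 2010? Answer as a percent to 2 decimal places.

-11.15%

Real GDP 1996 = Nominal GDP 1996 = 36.86·486 + 3.17·505 + 19.99·75 + 17.21·500 = 29619.06.
Real GDP 2010 (at 1996 prices) = 36.86·483 + 3.17·492 + 19.99·75 + 17.21·317 = 26317.84.
Real growth = 26317.84/29619.06 − 1 = -0.1115.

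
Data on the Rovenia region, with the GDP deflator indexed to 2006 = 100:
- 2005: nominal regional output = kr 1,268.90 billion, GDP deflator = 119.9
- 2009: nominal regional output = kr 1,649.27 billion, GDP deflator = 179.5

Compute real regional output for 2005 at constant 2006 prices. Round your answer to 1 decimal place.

kr 1,058.3 billion

Real regional output = Nominal / (GDP deflator/100) = 1268.90 / 1.199 = 1058.30.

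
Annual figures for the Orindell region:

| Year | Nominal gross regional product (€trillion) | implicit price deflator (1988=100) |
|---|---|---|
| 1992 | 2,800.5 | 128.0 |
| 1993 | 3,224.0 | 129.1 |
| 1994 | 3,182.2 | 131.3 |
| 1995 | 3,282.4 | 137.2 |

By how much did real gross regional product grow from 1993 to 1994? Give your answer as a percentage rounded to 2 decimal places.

Real gross regional product 1993 = 3224.0/1.291 = 2497.29.
Real gross regional product 1994 = 3182.2/1.313 = 2423.61.
Change = 2423.61/2497.29 − 1 = -0.0295.

-2.95%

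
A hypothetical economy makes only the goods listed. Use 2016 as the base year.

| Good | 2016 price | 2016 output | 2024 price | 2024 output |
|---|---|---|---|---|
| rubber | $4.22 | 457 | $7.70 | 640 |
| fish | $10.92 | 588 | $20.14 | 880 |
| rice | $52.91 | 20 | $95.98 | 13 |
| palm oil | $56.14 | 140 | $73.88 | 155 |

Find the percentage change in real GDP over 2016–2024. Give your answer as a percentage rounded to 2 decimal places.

Real GDP 2016 = Nominal GDP 2016 = 4.22·457 + 10.92·588 + 52.91·20 + 56.14·140 = 17267.30.
Real GDP 2024 (at 2016 prices) = 4.22·640 + 10.92·880 + 52.91·13 + 56.14·155 = 21699.93.
Real growth = 21699.93/17267.30 − 1 = 0.2567.

25.67%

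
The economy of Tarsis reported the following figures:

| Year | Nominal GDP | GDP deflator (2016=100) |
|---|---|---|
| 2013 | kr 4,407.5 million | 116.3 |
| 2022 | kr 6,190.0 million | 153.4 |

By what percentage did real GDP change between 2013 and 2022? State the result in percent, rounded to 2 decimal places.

6.48%

Real GDP 2013 = 4407.5 / 1.163 = 3789.77.
Real GDP 2022 = 6190.0 / 1.534 = 4035.20.
Real growth = 4035.20 / 3789.77 − 1 = 0.0648.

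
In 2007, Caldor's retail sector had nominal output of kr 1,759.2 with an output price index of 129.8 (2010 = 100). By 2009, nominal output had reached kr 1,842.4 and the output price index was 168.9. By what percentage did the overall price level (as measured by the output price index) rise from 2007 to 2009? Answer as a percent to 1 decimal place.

Price-level change = 168.9 / 129.8 − 1 = 0.3012.

30.1%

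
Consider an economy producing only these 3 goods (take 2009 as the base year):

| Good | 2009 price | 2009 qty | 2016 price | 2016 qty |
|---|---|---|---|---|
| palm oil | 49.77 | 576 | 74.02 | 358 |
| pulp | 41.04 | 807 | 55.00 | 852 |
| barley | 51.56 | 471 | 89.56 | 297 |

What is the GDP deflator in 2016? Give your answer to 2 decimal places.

Nominal GDP 2016 = 74.02·358 + 55.00·852 + 89.56·297 = 99958.48.
Real GDP 2016 (at 2009 prices) = 49.77·358 + 41.04·852 + 51.56·297 = 68097.06.
Deflator = Nominal/Real × 100 = 99958.48/68097.06 × 100 = 146.788.

146.79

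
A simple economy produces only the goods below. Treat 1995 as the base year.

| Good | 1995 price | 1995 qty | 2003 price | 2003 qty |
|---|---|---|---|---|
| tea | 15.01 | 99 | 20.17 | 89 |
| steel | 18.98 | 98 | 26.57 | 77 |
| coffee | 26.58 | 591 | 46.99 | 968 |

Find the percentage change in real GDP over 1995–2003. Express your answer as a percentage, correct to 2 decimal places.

Real GDP 1995 = Nominal GDP 1995 = 15.01·99 + 18.98·98 + 26.58·591 = 19054.81.
Real GDP 2003 (at 1995 prices) = 15.01·89 + 18.98·77 + 26.58·968 = 28526.79.
Real growth = 28526.79/19054.81 − 1 = 0.4971.

49.71%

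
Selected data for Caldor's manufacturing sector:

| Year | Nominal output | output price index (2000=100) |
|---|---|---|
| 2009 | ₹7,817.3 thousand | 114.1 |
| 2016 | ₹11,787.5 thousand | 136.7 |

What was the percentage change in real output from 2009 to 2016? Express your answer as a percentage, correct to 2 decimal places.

25.86%

Deflate each year: 2009 → 7817.3/1.141 = 6851.27; 2016 → 11787.5/1.367 = 8622.90.
So real output changed by 8622.90/6851.27 − 1 = 0.2586, i.e. 25.86%.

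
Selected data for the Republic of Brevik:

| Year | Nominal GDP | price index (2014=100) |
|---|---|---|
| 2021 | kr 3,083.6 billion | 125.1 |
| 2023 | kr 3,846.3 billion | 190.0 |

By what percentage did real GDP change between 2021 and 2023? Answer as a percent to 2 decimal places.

-17.87%

Deflate each year: 2021 → 3083.6/1.251 = 2464.91; 2023 → 3846.3/1.900 = 2024.37.
So real GDP changed by 2024.37/2464.91 − 1 = -0.1787, i.e. -17.87%.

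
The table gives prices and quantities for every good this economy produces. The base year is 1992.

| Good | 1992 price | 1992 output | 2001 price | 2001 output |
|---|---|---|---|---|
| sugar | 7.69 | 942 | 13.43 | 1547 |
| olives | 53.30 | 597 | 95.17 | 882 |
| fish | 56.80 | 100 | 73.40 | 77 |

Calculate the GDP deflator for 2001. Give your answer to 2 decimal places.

Nominal GDP 2001 = 13.43·1547 + 95.17·882 + 73.40·77 = 110367.95.
Real GDP 2001 (at 1992 prices) = 7.69·1547 + 53.30·882 + 56.80·77 = 63280.63.
Deflator = Nominal/Real × 100 = 110367.95/63280.63 × 100 = 174.410.

174.41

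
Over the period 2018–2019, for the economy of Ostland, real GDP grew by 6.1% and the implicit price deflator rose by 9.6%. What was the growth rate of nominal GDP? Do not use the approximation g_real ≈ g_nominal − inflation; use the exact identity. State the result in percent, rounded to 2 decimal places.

16.29%

(1 + g_nom) = (1 + g_real)(1 + π) = 1.0610 × 1.0960 = 1.16286.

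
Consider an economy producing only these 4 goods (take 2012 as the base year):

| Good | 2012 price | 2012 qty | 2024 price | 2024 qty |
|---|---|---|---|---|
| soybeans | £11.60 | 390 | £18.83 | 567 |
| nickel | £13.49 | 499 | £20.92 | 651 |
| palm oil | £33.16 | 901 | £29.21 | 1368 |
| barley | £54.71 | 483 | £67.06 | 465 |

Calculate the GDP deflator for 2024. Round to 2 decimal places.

Nominal GDP 2024 = 18.83·567 + 20.92·651 + 29.21·1368 + 67.06·465 = 95437.71.
Real GDP 2024 (at 2012 prices) = 11.60·567 + 13.49·651 + 33.16·1368 + 54.71·465 = 86162.22.
Deflator = Nominal/Real × 100 = 95437.71/86162.22 × 100 = 110.765.

110.77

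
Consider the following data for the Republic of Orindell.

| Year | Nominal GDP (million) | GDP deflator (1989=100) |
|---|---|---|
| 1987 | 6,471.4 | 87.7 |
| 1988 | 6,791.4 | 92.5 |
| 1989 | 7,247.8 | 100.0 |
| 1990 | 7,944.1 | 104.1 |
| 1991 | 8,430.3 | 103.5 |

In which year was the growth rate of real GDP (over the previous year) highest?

1988: real = 6791.4/0.925 = 7342.05; growth vs 1987 (7379.02) = -0.50%.
1989: real = 7247.8/1.000 = 7247.80; growth vs 1988 (7342.05) = -1.28%.
1990: real = 7944.1/1.041 = 7631.22; growth vs 1989 (7247.80) = 5.29%.
1991: real = 8430.3/1.035 = 8145.22; growth vs 1990 (7631.22) = 6.74%.

1991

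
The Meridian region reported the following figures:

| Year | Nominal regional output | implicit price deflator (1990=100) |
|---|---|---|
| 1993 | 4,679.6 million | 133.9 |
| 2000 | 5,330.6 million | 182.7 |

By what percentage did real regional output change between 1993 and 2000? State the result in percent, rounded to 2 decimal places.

-16.51%

Deflate each year: 1993 → 4679.6/1.339 = 3494.85; 2000 → 5330.6/1.827 = 2917.68.
So real regional output changed by 2917.68/3494.85 − 1 = -0.1651, i.e. -16.51%.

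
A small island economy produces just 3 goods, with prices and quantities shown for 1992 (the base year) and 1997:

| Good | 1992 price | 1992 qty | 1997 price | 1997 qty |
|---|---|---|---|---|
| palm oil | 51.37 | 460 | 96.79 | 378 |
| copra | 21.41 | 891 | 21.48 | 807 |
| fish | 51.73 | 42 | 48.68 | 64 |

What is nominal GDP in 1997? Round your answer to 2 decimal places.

57036.50

Nominal GDP 1997 = Σ (p_1997 × q_1997) = 96.79·378 + 21.48·807 + 48.68·64 = 57036.50.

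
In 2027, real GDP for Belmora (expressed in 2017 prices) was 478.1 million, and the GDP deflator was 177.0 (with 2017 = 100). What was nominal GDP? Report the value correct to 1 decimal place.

Nominal GDP = Real × (GDP deflator/100) = 478.1 × 1.770 = 846.24.

846.2 million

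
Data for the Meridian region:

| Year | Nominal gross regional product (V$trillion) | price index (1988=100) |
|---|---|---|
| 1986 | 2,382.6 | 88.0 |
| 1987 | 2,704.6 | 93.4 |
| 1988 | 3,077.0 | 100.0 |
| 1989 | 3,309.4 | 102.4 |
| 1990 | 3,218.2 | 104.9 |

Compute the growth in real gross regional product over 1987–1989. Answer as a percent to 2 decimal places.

11.61%

Real gross regional product 1987 = 2704.6/0.934 = 2895.72.
Real gross regional product 1989 = 3309.4/1.024 = 3231.84.
Change = 3231.84/2895.72 − 1 = 0.1161.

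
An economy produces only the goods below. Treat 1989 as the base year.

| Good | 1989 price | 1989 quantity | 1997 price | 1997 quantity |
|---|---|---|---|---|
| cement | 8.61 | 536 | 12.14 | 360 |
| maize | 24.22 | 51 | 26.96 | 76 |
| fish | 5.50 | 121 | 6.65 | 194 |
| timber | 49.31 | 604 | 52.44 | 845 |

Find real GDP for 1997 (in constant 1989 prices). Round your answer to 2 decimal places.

47674.27

Real GDP 1997 = Σ (p_1989 × q_1997) = 8.61·360 + 24.22·76 + 5.50·194 + 49.31·845 = 47674.27.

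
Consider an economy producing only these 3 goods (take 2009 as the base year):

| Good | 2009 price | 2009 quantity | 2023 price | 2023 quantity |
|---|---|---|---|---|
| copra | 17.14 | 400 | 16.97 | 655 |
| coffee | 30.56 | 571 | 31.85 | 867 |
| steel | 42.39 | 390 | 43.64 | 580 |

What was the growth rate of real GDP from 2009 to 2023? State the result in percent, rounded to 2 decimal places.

52.58%

Real GDP 2009 = Nominal GDP 2009 = 17.14·400 + 30.56·571 + 42.39·390 = 40837.86.
Real GDP 2023 (at 2009 prices) = 17.14·655 + 30.56·867 + 42.39·580 = 62308.42.
Real growth = 62308.42/40837.86 − 1 = 0.5258.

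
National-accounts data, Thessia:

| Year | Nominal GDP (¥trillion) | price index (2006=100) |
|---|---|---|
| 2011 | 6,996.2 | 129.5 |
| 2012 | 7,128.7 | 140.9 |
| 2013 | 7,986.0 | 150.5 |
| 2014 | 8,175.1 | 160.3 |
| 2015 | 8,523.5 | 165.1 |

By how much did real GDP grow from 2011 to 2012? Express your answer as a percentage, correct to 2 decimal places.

Real GDP 2011 = 6996.2/1.295 = 5402.47.
Real GDP 2012 = 7128.7/1.409 = 5059.40.
Change = 5059.40/5402.47 − 1 = -0.0635.

-6.35%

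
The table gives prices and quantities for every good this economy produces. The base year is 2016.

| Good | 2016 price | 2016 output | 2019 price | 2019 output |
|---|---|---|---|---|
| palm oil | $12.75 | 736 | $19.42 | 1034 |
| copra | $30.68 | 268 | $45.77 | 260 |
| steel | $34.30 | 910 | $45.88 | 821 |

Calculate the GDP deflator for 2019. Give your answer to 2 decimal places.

Nominal GDP 2019 = 19.42·1034 + 45.77·260 + 45.88·821 = 69647.96.
Real GDP 2019 (at 2016 prices) = 12.75·1034 + 30.68·260 + 34.30·821 = 49320.60.
Deflator = Nominal/Real × 100 = 69647.96/49320.60 × 100 = 141.215.

141.21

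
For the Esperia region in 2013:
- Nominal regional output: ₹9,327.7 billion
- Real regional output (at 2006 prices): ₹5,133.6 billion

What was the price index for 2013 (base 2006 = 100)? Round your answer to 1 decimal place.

181.7

price index = (Nominal / Real) × 100 = 9327.7 / 5133.6 × 100 = 181.70.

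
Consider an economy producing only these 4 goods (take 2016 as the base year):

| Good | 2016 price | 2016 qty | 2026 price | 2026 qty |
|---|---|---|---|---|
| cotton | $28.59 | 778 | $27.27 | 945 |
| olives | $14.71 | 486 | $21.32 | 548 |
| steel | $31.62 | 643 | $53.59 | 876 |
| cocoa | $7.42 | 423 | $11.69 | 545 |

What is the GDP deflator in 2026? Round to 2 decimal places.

135.84

Nominal GDP 2026 = 27.27·945 + 21.32·548 + 53.59·876 + 11.69·545 = 90769.40.
Real GDP 2026 (at 2016 prices) = 28.59·945 + 14.71·548 + 31.62·876 + 7.42·545 = 66821.65.
Deflator = Nominal/Real × 100 = 90769.40/66821.65 × 100 = 135.838.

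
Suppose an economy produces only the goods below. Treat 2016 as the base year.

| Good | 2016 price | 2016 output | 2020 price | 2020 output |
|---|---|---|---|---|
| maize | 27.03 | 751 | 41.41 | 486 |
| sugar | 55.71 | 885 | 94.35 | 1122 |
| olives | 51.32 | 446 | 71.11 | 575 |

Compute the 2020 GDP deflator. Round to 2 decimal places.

Nominal GDP 2020 = 41.41·486 + 94.35·1122 + 71.11·575 = 166874.21.
Real GDP 2020 (at 2016 prices) = 27.03·486 + 55.71·1122 + 51.32·575 = 105152.20.
Deflator = Nominal/Real × 100 = 166874.21/105152.20 × 100 = 158.698.

158.70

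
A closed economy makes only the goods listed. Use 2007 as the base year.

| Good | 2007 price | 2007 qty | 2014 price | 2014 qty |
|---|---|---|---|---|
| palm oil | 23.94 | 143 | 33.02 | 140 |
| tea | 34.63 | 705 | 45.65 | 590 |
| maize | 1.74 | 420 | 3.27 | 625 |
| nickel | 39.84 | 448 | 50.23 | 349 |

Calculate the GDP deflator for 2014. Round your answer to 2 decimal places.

Nominal GDP 2014 = 33.02·140 + 45.65·590 + 3.27·625 + 50.23·349 = 51130.32.
Real GDP 2014 (at 2007 prices) = 23.94·140 + 34.63·590 + 1.74·625 + 39.84·349 = 38774.96.
Deflator = Nominal/Real × 100 = 51130.32/38774.96 × 100 = 131.864.

131.86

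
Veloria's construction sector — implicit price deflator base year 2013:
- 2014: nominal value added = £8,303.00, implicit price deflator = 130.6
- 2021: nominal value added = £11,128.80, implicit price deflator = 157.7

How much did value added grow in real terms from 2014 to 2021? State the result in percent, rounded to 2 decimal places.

Deflate each year: 2014 → 8303.00/1.306 = 6357.58; 2021 → 11128.80/1.577 = 7056.94.
So real value added changed by 7056.94/6357.58 − 1 = 0.1100, i.e. 11.00%.

11.00%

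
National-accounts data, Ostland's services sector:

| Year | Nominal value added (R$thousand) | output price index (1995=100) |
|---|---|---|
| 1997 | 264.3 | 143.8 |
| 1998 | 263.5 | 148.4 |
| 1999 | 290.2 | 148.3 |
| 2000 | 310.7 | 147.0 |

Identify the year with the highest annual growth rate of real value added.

1998: real = 263.5/1.484 = 177.56; growth vs 1997 (183.80) = -3.39%.
1999: real = 290.2/1.483 = 195.68; growth vs 1998 (177.56) = 10.21%.
2000: real = 310.7/1.470 = 211.36; growth vs 1999 (195.68) = 8.01%.

1999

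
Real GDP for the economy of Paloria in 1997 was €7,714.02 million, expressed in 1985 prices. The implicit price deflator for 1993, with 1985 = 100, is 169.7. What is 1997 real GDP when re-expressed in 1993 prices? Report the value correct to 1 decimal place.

Real GDP in 1993 prices = Real GDP in 1985 prices × (P_1993/P_1985) = 7714.02 × 1.697 = 13090.69.

€13,090.7 million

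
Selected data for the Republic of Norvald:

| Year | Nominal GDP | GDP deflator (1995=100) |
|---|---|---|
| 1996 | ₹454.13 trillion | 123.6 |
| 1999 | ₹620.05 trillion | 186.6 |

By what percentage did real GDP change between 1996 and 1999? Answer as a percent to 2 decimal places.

Real GDP 1996 = 454.13 / 1.236 = 367.42.
Real GDP 1999 = 620.05 / 1.866 = 332.29.
Real growth = 332.29 / 367.42 − 1 = -0.0956.

-9.56%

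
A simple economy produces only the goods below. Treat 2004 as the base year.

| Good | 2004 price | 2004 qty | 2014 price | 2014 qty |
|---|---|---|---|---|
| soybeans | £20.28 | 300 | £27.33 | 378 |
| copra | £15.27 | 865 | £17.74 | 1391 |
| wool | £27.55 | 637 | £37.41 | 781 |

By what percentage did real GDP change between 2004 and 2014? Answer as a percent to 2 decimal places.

36.86%

Real GDP 2004 = Nominal GDP 2004 = 20.28·300 + 15.27·865 + 27.55·637 = 36841.90.
Real GDP 2014 (at 2004 prices) = 20.28·378 + 15.27·1391 + 27.55·781 = 50422.96.
Real growth = 50422.96/36841.90 − 1 = 0.3686.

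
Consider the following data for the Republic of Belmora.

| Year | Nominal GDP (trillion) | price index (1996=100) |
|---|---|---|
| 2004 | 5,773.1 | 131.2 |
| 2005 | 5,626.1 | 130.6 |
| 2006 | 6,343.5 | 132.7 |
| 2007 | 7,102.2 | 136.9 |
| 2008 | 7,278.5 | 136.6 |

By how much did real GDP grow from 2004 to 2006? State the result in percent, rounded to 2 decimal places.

Real GDP 2004 = 5773.1/1.312 = 4400.23.
Real GDP 2006 = 6343.5/1.327 = 4780.33.
Change = 4780.33/4400.23 − 1 = 0.0864.

8.64%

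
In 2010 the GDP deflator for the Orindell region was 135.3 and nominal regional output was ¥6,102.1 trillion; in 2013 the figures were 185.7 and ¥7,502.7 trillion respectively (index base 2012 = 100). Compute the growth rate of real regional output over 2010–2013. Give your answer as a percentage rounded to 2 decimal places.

Real regional output 2010 = 6102.1 / 1.353 = 4510.05.
Real regional output 2013 = 7502.7 / 1.857 = 4040.23.
Real growth = 4040.23 / 4510.05 − 1 = -0.1042.

-10.42%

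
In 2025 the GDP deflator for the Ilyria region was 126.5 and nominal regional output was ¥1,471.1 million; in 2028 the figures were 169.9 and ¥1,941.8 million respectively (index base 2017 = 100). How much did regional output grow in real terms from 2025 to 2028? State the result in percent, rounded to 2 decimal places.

Deflate each year: 2025 → 1471.1/1.265 = 1162.92; 2028 → 1941.8/1.699 = 1142.91.
So real regional output changed by 1142.91/1162.92 − 1 = -0.0172, i.e. -1.72%.

-1.72%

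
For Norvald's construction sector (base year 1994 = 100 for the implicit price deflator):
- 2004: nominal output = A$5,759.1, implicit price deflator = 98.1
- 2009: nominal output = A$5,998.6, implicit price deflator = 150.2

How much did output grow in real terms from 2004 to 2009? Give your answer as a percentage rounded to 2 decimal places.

-31.97%

Real output 2004 = 5759.1 / 0.981 = 5870.64.
Real output 2009 = 5998.6 / 1.502 = 3993.74.
Real growth = 3993.74 / 5870.64 − 1 = -0.3197.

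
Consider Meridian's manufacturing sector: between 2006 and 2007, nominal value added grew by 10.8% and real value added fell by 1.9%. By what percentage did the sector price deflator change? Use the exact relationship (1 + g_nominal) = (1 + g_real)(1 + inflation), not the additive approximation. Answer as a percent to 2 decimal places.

(1 + g_nom) = (1 + g_real)(1 + π), so π = 1.1080 / 0.9810 − 1 = 0.12946.

12.95%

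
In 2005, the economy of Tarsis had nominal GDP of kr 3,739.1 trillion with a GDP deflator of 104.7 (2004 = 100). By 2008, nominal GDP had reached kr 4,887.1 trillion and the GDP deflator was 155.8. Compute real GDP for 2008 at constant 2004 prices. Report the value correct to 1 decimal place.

kr 3,136.8 trillion

Real GDP = Nominal / (GDP deflator/100) = 4887.1 / 1.558 = 3136.78.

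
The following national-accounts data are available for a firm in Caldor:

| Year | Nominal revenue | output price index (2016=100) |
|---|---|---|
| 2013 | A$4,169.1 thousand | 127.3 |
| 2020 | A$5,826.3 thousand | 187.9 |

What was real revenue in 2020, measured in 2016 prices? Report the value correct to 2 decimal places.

Real revenue = Nominal / (output price index/100) = 5826.3 / 1.879 = 3100.75.

A$3,100.75 thousand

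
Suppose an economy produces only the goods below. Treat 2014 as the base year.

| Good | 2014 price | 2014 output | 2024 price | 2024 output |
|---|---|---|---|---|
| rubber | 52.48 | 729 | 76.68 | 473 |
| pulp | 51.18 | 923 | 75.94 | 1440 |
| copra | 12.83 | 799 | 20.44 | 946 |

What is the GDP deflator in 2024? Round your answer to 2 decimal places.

149.07

Nominal GDP 2024 = 76.68·473 + 75.94·1440 + 20.44·946 = 164959.48.
Real GDP 2024 (at 2014 prices) = 52.48·473 + 51.18·1440 + 12.83·946 = 110659.42.
Deflator = Nominal/Real × 100 = 164959.48/110659.42 × 100 = 149.070.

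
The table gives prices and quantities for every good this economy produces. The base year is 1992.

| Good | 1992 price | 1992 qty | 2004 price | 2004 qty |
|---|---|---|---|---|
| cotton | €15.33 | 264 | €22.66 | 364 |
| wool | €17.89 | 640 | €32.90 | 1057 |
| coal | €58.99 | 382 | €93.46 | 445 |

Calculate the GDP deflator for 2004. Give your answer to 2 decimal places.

166.76

Nominal GDP 2004 = 22.66·364 + 32.90·1057 + 93.46·445 = 84613.24.
Real GDP 2004 (at 1992 prices) = 15.33·364 + 17.89·1057 + 58.99·445 = 50740.40.
Deflator = Nominal/Real × 100 = 84613.24/50740.40 × 100 = 166.757.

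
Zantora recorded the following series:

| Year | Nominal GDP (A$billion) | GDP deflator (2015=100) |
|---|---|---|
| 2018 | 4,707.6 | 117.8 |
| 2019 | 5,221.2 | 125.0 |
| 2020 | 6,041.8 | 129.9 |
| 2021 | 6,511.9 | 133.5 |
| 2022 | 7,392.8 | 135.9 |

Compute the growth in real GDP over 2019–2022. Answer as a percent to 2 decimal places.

30.24%

Real GDP 2019 = 5221.2/1.250 = 4176.96.
Real GDP 2022 = 7392.8/1.359 = 5439.88.
Change = 5439.88/4176.96 − 1 = 0.3024.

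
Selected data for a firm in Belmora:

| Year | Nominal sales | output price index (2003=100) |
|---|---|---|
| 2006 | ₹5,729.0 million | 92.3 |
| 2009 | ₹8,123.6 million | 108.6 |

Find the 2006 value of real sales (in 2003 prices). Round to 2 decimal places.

Real sales = Nominal / (output price index/100) = 5729.0 / 0.923 = 6206.93.

₹6,206.93 million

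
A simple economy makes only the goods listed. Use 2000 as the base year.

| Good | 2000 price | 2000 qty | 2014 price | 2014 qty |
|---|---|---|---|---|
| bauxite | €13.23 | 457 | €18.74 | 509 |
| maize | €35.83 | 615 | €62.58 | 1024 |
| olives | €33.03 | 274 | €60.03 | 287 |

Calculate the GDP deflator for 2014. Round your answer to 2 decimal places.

Nominal GDP 2014 = 18.74·509 + 62.58·1024 + 60.03·287 = 90849.19.
Real GDP 2014 (at 2000 prices) = 13.23·509 + 35.83·1024 + 33.03·287 = 52903.60.
Deflator = Nominal/Real × 100 = 90849.19/52903.60 × 100 = 171.726.

171.73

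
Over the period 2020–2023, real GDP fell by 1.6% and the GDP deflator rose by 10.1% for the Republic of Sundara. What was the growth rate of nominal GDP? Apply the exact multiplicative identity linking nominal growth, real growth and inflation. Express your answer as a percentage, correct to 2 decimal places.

(1 + g_nom) = (1 + g_real)(1 + π) = 0.9840 × 1.1010 = 1.08338.

8.34%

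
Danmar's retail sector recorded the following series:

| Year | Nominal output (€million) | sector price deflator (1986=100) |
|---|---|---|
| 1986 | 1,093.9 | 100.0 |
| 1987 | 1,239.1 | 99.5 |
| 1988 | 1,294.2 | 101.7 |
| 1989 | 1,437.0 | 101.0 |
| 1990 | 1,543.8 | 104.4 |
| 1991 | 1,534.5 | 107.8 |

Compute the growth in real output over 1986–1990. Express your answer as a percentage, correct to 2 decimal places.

35.18%

Real output 1986 = 1093.9/1.000 = 1093.90.
Real output 1990 = 1543.8/1.044 = 1478.74.
Change = 1478.74/1093.90 − 1 = 0.3518.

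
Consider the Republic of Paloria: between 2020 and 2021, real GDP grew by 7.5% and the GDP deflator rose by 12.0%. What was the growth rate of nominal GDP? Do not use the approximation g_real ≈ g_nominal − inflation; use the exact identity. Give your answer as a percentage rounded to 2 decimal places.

(1 + g_nom) = (1 + g_real)(1 + π) = 1.0750 × 1.1200 = 1.20400.

20.40%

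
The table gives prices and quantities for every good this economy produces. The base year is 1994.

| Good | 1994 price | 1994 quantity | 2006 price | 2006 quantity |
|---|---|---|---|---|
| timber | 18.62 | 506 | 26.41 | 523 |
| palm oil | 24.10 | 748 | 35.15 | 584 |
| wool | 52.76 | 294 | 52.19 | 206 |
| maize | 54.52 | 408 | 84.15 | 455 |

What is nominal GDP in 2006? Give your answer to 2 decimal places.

83379.42

Nominal GDP 2006 = Σ (p_2006 × q_2006) = 26.41·523 + 35.15·584 + 52.19·206 + 84.15·455 = 83379.42.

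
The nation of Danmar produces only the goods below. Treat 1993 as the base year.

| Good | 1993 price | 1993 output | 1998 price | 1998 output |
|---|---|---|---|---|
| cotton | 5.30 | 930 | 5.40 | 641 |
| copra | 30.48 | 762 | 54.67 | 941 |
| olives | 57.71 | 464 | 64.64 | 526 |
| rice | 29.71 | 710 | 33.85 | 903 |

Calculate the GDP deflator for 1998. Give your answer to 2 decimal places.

133.84

Nominal GDP 1998 = 5.40·641 + 54.67·941 + 64.64·526 + 33.85·903 = 119473.06.
Real GDP 1998 (at 1993 prices) = 5.30·641 + 30.48·941 + 57.71·526 + 29.71·903 = 89262.57.
Deflator = Nominal/Real × 100 = 119473.06/89262.57 × 100 = 133.845.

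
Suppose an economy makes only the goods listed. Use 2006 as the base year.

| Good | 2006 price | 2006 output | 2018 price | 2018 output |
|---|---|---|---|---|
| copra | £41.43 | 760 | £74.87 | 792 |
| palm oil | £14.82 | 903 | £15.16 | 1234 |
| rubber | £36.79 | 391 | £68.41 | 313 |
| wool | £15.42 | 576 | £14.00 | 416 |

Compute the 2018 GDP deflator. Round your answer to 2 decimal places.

152.46

Nominal GDP 2018 = 74.87·792 + 15.16·1234 + 68.41·313 + 14.00·416 = 105240.81.
Real GDP 2018 (at 2006 prices) = 41.43·792 + 14.82·1234 + 36.79·313 + 15.42·416 = 69030.43.
Deflator = Nominal/Real × 100 = 105240.81/69030.43 × 100 = 152.456.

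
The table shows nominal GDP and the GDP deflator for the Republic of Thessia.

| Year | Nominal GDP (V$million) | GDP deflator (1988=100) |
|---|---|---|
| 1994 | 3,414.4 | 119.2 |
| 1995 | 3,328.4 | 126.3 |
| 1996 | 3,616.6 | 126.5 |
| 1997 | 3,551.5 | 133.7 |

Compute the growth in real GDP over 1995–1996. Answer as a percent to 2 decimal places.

8.49%

Real GDP 1995 = 3328.4/1.263 = 2635.31.
Real GDP 1996 = 3616.6/1.265 = 2858.97.
Change = 2858.97/2635.31 − 1 = 0.0849.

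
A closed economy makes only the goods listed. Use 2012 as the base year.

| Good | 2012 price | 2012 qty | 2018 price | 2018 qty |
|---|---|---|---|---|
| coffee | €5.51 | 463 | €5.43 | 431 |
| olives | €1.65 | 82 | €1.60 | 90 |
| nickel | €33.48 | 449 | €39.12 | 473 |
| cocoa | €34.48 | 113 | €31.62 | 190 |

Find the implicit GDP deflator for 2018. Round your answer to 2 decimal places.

108.37

Nominal GDP 2018 = 5.43·431 + 1.60·90 + 39.12·473 + 31.62·190 = 26995.89.
Real GDP 2018 (at 2012 prices) = 5.51·431 + 1.65·90 + 33.48·473 + 34.48·190 = 24910.55.
Deflator = Nominal/Real × 100 = 26995.89/24910.55 × 100 = 108.371.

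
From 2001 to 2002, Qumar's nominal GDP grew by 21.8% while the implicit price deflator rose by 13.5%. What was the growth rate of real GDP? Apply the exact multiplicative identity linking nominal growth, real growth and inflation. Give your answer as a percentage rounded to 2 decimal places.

(1 + g_nom) = (1 + g_real)(1 + π), so g_real = 1.2180 / 1.1350 − 1 = 0.07313.

7.31%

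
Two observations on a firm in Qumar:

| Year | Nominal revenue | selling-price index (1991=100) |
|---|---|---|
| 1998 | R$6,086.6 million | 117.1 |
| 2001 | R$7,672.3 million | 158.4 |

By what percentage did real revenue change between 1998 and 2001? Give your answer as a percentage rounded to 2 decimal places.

-6.81%

Deflate each year: 1998 → 6086.6/1.171 = 5197.78; 2001 → 7672.3/1.584 = 4843.62.
So real revenue changed by 4843.62/5197.78 − 1 = -0.0681, i.e. -6.81%.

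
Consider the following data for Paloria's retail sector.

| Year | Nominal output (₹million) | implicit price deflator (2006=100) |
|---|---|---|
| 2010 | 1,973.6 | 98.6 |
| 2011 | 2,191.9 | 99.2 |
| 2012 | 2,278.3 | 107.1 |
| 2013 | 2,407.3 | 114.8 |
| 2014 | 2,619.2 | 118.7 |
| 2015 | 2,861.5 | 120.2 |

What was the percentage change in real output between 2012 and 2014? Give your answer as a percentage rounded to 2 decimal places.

3.73%

Real output 2012 = 2278.3/1.071 = 2127.26.
Real output 2014 = 2619.2/1.187 = 2206.57.
Change = 2206.57/2127.26 − 1 = 0.0373.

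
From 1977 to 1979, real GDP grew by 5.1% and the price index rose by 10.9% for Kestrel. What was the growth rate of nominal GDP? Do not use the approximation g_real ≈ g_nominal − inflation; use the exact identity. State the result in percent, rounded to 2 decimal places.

16.56%

(1 + g_nom) = (1 + g_real)(1 + π) = 1.0510 × 1.1090 = 1.16556.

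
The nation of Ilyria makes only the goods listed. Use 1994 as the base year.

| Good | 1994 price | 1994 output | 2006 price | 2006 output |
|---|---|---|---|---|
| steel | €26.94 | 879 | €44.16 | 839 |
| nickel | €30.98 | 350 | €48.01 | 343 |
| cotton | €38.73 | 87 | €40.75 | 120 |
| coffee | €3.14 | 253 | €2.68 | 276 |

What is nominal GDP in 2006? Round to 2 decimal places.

Nominal GDP 2006 = Σ (p_2006 × q_2006) = 44.16·839 + 48.01·343 + 40.75·120 + 2.68·276 = 59147.35.

€59147.35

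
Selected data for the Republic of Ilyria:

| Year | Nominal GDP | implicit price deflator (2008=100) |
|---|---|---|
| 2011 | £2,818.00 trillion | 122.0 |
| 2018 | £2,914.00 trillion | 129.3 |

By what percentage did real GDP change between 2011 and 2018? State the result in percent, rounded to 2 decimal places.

-2.43%

Deflate each year: 2011 → 2818.00/1.220 = 2309.84; 2018 → 2914.00/1.293 = 2253.67.
So real GDP changed by 2253.67/2309.84 − 1 = -0.0243, i.e. -2.43%.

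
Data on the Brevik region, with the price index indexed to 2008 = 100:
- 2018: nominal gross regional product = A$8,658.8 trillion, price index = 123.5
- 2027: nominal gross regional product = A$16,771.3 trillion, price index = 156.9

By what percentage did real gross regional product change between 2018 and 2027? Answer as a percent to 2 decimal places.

52.46%

Real gross regional product 2018 = 8658.8 / 1.235 = 7011.17.
Real gross regional product 2027 = 16771.3 / 1.569 = 10689.17.
Real growth = 10689.17 / 7011.17 − 1 = 0.5246.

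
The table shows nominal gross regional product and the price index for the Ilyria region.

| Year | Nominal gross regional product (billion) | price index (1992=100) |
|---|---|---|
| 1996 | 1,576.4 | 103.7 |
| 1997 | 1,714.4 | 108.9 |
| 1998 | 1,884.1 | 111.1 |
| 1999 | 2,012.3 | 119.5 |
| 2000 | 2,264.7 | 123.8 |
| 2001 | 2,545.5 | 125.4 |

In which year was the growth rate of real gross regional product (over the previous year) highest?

2001

1997: real = 1714.4/1.089 = 1574.29; growth vs 1996 (1520.15) = 3.56%.
1998: real = 1884.1/1.111 = 1695.86; growth vs 1997 (1574.29) = 7.72%.
1999: real = 2012.3/1.195 = 1683.93; growth vs 1998 (1695.86) = -0.70%.
2000: real = 2264.7/1.238 = 1829.32; growth vs 1999 (1683.93) = 8.63%.
2001: real = 2545.5/1.254 = 2029.90; growth vs 2000 (1829.32) = 10.96%.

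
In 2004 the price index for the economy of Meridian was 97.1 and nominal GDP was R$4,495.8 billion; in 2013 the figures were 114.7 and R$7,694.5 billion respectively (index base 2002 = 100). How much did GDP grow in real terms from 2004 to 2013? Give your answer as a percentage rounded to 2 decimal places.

44.89%

Deflate each year: 2004 → 4495.8/0.971 = 4630.07; 2013 → 7694.5/1.147 = 6708.37.
So real GDP changed by 6708.37/4630.07 − 1 = 0.4489, i.e. 44.89%.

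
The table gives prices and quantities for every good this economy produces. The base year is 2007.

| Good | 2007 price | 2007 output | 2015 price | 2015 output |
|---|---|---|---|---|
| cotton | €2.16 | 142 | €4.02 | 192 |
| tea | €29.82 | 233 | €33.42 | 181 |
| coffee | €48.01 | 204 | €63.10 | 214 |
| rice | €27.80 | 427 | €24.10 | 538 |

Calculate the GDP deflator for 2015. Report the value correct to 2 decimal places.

Nominal GDP 2015 = 4.02·192 + 33.42·181 + 63.10·214 + 24.10·538 = 33290.06.
Real GDP 2015 (at 2007 prices) = 2.16·192 + 29.82·181 + 48.01·214 + 27.80·538 = 31042.68.
Deflator = Nominal/Real × 100 = 33290.06/31042.68 × 100 = 107.240.

107.24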